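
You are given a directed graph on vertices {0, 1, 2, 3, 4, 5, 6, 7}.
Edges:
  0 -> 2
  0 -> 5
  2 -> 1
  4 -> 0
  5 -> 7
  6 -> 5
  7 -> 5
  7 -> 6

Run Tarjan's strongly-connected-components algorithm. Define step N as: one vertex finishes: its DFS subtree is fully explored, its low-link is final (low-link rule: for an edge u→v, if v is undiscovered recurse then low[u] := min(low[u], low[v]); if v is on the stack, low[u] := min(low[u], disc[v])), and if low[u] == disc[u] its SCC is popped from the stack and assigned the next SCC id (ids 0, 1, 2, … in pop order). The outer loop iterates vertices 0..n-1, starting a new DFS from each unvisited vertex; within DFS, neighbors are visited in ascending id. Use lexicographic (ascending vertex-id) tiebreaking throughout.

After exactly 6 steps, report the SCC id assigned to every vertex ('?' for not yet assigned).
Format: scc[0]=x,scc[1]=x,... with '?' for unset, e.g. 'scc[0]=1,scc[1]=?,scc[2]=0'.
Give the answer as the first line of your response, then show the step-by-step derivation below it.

scc[0]=3,scc[1]=0,scc[2]=1,scc[3]=?,scc[4]=?,scc[5]=2,scc[6]=2,scc[7]=2

step 1: low=(low[0]=0,low[1]=2,low[2]=1,low[3]=?,low[4]=?,low[5]=?,low[6]=?,low[7]=?); scc=(scc[0]=?,scc[1]=0,scc[2]=?,scc[3]=?,scc[4]=?,scc[5]=?,scc[6]=?,scc[7]=?)
step 2: low=(low[0]=0,low[1]=2,low[2]=1,low[3]=?,low[4]=?,low[5]=?,low[6]=?,low[7]=?); scc=(scc[0]=?,scc[1]=0,scc[2]=1,scc[3]=?,scc[4]=?,scc[5]=?,scc[6]=?,scc[7]=?)
step 3: low=(low[0]=0,low[1]=2,low[2]=1,low[3]=?,low[4]=?,low[5]=3,low[6]=3,low[7]=3); scc=(scc[0]=?,scc[1]=0,scc[2]=1,scc[3]=?,scc[4]=?,scc[5]=?,scc[6]=?,scc[7]=?)
step 4: low=(low[0]=0,low[1]=2,low[2]=1,low[3]=?,low[4]=?,low[5]=3,low[6]=3,low[7]=3); scc=(scc[0]=?,scc[1]=0,scc[2]=1,scc[3]=?,scc[4]=?,scc[5]=?,scc[6]=?,scc[7]=?)
step 5: low=(low[0]=0,low[1]=2,low[2]=1,low[3]=?,low[4]=?,low[5]=3,low[6]=3,low[7]=3); scc=(scc[0]=?,scc[1]=0,scc[2]=1,scc[3]=?,scc[4]=?,scc[5]=2,scc[6]=2,scc[7]=2)
step 6: low=(low[0]=0,low[1]=2,low[2]=1,low[3]=?,low[4]=?,low[5]=3,low[6]=3,low[7]=3); scc=(scc[0]=3,scc[1]=0,scc[2]=1,scc[3]=?,scc[4]=?,scc[5]=2,scc[6]=2,scc[7]=2)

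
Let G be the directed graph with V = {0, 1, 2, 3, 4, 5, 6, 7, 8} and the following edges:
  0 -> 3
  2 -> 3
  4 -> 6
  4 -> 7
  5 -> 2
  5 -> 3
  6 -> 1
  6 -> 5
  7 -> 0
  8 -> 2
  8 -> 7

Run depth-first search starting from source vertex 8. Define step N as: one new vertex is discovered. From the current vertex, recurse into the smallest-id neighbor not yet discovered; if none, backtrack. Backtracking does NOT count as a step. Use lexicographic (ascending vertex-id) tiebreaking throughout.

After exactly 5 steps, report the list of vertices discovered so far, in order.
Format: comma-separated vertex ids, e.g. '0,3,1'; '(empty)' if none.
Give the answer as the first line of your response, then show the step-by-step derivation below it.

8,2,3,7,0

step 1: discover 8; path=8; order=8
step 2: discover 2; path=8>2; order=8,2
step 3: discover 3; path=8>2>3; order=8,2,3
step 4: discover 7; path=8>7; order=8,2,3,7
step 5: discover 0; path=8>7>0; order=8,2,3,7,0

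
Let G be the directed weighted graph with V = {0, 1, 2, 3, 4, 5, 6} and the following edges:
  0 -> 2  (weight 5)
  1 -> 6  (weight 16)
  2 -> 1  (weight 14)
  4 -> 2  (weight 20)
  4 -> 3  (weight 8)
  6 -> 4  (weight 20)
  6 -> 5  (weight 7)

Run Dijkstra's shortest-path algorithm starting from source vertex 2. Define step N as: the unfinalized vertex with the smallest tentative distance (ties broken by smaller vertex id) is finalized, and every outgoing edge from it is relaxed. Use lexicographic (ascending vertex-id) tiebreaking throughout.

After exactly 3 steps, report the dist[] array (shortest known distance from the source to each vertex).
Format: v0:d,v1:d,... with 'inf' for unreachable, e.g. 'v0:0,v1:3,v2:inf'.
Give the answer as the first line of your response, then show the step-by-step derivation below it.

v0:inf,v1:14,v2:0,v3:inf,v4:50,v5:37,v6:30

step 1: dist = v0:inf,v1:14,v2:0,v3:inf,v4:inf,v5:inf,v6:inf
step 2: dist = v0:inf,v1:14,v2:0,v3:inf,v4:inf,v5:inf,v6:30
step 3: dist = v0:inf,v1:14,v2:0,v3:inf,v4:50,v5:37,v6:30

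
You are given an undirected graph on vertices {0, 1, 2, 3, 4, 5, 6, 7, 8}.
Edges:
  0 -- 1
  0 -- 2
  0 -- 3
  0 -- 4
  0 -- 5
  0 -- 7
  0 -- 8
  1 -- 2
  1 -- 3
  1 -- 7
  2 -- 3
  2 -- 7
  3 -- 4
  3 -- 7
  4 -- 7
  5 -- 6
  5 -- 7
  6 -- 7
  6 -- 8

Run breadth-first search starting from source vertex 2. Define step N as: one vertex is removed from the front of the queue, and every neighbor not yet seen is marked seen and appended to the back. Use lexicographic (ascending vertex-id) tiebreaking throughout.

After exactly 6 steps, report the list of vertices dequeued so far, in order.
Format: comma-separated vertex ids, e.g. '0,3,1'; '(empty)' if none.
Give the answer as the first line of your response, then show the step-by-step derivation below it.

2,0,1,3,7,4

step 1: dequeue 2; queue=[0,1,3,7]; order=2
step 2: dequeue 0; queue=[1,3,7,4,5,8]; order=2,0
step 3: dequeue 1; queue=[3,7,4,5,8]; order=2,0,1
step 4: dequeue 3; queue=[7,4,5,8]; order=2,0,1,3
step 5: dequeue 7; queue=[4,5,8,6]; order=2,0,1,3,7
step 6: dequeue 4; queue=[5,8,6]; order=2,0,1,3,7,4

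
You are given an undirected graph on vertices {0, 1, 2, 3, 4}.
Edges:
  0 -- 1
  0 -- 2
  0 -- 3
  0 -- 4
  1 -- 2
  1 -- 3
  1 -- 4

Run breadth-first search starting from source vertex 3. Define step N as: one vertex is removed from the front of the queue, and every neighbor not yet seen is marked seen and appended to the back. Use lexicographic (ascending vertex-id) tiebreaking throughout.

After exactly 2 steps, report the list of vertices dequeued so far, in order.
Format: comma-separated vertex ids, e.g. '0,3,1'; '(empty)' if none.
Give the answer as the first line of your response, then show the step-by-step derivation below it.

3,0

step 1: dequeue 3; queue=[0,1]; order=3
step 2: dequeue 0; queue=[1,2,4]; order=3,0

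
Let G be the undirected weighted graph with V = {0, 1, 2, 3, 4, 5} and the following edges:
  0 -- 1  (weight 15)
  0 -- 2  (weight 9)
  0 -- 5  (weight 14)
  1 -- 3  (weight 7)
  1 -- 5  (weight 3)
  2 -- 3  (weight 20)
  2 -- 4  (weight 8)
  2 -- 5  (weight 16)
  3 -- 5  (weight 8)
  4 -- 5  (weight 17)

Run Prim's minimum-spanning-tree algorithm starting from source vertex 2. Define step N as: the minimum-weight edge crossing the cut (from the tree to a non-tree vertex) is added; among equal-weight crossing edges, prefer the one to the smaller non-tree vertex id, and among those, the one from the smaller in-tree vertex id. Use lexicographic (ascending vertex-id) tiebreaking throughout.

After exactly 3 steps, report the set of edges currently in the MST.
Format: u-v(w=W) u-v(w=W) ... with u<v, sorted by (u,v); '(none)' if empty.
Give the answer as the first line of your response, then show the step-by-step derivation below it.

0-2(w=9) 0-5(w=14) 2-4(w=8)

step 1: add edge 2-4 (w=8); MST = {2-4(w=8)}
step 2: add edge 0-2 (w=9); MST = {0-2(w=9) 2-4(w=8)}
step 3: add edge 0-5 (w=14); MST = {0-2(w=9) 0-5(w=14) 2-4(w=8)}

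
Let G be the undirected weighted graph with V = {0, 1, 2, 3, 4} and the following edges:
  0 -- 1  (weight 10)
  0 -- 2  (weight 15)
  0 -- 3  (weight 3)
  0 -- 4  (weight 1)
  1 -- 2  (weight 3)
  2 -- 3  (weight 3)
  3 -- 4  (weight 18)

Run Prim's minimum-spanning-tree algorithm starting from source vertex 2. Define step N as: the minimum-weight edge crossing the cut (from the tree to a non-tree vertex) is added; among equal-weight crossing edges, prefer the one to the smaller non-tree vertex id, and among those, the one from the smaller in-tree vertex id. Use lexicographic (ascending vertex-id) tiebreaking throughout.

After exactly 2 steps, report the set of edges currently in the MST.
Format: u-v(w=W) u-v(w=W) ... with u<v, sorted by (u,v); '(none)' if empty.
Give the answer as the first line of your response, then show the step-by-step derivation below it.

1-2(w=3) 2-3(w=3)

step 1: add edge 1-2 (w=3); MST = {1-2(w=3)}
step 2: add edge 2-3 (w=3); MST = {1-2(w=3) 2-3(w=3)}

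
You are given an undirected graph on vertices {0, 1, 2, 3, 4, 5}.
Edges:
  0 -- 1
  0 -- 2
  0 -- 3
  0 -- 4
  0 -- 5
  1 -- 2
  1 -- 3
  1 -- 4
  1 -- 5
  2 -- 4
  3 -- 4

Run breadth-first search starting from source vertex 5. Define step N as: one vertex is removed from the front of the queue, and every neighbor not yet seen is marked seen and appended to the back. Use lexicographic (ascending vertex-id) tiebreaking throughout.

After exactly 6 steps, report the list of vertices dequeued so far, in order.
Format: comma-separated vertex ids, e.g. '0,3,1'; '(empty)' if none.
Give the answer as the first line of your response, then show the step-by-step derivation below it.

5,0,1,2,3,4

step 1: dequeue 5; queue=[0,1]; order=5
step 2: dequeue 0; queue=[1,2,3,4]; order=5,0
step 3: dequeue 1; queue=[2,3,4]; order=5,0,1
step 4: dequeue 2; queue=[3,4]; order=5,0,1,2
step 5: dequeue 3; queue=[4]; order=5,0,1,2,3
step 6: dequeue 4; queue=[(empty)]; order=5,0,1,2,3,4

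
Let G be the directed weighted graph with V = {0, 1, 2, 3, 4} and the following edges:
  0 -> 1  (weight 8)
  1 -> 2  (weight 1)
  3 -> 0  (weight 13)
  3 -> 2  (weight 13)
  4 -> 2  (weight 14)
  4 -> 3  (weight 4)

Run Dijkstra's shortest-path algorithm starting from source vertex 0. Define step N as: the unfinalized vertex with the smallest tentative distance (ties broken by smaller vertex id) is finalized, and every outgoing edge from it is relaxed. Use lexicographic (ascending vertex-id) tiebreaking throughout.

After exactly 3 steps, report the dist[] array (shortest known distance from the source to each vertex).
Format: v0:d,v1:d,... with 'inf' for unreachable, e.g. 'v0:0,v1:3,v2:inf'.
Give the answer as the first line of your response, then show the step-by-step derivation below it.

v0:0,v1:8,v2:9,v3:inf,v4:inf

step 1: dist = v0:0,v1:8,v2:inf,v3:inf,v4:inf
step 2: dist = v0:0,v1:8,v2:9,v3:inf,v4:inf
step 3: dist = v0:0,v1:8,v2:9,v3:inf,v4:inf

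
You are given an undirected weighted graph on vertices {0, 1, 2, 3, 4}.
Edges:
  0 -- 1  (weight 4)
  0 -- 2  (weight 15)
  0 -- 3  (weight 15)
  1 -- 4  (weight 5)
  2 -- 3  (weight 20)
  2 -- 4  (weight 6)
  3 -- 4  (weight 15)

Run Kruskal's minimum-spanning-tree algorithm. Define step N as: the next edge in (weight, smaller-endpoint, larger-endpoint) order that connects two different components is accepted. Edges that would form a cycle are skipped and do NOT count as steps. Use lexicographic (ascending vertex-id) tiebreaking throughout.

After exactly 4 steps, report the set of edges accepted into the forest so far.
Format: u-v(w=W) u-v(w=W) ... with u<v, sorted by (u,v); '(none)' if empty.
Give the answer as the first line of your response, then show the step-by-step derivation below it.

0-1(w=4) 0-3(w=15) 1-4(w=5) 2-4(w=6)

step 1: add edge 0-1 (w=4); MST = {0-1(w=4)}
step 2: add edge 1-4 (w=5); MST = {0-1(w=4) 1-4(w=5)}
step 3: add edge 2-4 (w=6); MST = {0-1(w=4) 1-4(w=5) 2-4(w=6)}
step 4: add edge 0-3 (w=15); MST = {0-1(w=4) 0-3(w=15) 1-4(w=5) 2-4(w=6)}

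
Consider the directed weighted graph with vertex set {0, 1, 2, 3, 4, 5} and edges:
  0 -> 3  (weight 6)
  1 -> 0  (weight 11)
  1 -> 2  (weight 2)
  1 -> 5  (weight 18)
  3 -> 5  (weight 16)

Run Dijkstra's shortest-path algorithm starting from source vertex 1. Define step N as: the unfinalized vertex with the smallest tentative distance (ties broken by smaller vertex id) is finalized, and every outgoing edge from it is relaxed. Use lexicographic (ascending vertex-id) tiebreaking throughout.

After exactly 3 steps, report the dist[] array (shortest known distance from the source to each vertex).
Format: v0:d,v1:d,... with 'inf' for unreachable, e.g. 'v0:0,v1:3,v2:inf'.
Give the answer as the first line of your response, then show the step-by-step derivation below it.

v0:11,v1:0,v2:2,v3:17,v4:inf,v5:18

step 1: dist = v0:11,v1:0,v2:2,v3:inf,v4:inf,v5:18
step 2: dist = v0:11,v1:0,v2:2,v3:inf,v4:inf,v5:18
step 3: dist = v0:11,v1:0,v2:2,v3:17,v4:inf,v5:18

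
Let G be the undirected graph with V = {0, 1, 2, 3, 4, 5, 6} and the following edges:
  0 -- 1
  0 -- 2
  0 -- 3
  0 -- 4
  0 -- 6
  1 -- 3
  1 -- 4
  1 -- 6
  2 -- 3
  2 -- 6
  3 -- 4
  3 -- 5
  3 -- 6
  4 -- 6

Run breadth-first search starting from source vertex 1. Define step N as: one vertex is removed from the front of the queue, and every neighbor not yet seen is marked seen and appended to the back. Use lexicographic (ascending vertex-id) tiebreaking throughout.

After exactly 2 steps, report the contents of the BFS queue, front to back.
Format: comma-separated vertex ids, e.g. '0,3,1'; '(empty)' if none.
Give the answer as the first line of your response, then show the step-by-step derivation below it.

3,4,6,2

step 1: dequeue 1; queue=[0,3,4,6]; order=1
step 2: dequeue 0; queue=[3,4,6,2]; order=1,0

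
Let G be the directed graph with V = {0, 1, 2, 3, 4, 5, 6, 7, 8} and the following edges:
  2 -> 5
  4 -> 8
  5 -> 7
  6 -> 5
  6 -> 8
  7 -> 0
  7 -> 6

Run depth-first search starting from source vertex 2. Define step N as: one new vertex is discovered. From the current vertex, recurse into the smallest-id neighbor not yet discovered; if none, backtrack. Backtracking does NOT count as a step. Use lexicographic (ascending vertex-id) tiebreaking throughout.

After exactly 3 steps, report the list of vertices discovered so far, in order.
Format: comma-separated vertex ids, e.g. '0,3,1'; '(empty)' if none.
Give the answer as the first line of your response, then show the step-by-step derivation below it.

2,5,7

step 1: discover 2; path=2; order=2
step 2: discover 5; path=2>5; order=2,5
step 3: discover 7; path=2>5>7; order=2,5,7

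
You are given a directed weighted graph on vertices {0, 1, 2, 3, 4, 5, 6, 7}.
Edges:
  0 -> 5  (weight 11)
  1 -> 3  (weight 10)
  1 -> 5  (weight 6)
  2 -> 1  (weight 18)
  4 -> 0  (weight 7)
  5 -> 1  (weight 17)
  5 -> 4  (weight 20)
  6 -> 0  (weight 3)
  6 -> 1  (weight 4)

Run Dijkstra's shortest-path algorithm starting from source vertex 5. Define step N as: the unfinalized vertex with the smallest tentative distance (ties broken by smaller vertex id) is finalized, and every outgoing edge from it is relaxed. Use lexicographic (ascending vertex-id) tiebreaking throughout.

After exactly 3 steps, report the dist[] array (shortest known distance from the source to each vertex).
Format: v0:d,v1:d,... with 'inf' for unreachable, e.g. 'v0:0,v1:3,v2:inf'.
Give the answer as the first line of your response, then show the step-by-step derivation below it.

v0:27,v1:17,v2:inf,v3:27,v4:20,v5:0,v6:inf,v7:inf

step 1: dist = v0:inf,v1:17,v2:inf,v3:inf,v4:20,v5:0,v6:inf,v7:inf
step 2: dist = v0:inf,v1:17,v2:inf,v3:27,v4:20,v5:0,v6:inf,v7:inf
step 3: dist = v0:27,v1:17,v2:inf,v3:27,v4:20,v5:0,v6:inf,v7:inf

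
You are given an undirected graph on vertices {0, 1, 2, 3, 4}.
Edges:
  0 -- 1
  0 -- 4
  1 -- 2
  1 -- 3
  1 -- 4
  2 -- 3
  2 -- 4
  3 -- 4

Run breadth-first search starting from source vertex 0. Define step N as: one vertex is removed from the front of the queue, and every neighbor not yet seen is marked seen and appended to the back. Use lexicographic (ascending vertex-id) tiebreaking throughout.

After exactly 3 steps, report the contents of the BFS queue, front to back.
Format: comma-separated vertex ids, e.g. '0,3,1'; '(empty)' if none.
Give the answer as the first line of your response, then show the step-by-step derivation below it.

2,3

step 1: dequeue 0; queue=[1,4]; order=0
step 2: dequeue 1; queue=[4,2,3]; order=0,1
step 3: dequeue 4; queue=[2,3]; order=0,1,4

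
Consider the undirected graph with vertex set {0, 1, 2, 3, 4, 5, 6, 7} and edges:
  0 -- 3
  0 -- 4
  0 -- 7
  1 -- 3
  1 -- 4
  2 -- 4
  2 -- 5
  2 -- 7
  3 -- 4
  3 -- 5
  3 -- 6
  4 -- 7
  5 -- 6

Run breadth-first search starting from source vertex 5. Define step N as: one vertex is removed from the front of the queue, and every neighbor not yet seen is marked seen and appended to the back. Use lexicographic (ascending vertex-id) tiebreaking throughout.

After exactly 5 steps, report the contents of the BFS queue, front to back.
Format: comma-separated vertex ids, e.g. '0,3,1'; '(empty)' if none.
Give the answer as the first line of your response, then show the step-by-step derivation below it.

7,0,1

step 1: dequeue 5; queue=[2,3,6]; order=5
step 2: dequeue 2; queue=[3,6,4,7]; order=5,2
step 3: dequeue 3; queue=[6,4,7,0,1]; order=5,2,3
step 4: dequeue 6; queue=[4,7,0,1]; order=5,2,3,6
step 5: dequeue 4; queue=[7,0,1]; order=5,2,3,6,4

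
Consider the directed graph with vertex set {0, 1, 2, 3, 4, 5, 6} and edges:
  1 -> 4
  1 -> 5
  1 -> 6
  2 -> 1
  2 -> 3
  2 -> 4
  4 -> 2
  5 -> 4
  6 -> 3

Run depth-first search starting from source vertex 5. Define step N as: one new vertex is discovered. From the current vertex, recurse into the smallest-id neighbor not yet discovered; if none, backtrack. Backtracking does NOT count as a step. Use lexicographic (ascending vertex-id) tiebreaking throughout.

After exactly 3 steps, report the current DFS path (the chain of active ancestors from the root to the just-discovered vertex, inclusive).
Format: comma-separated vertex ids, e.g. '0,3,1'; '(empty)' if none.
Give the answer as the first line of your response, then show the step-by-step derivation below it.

5,4,2

step 1: discover 5; path=5; order=5
step 2: discover 4; path=5>4; order=5,4
step 3: discover 2; path=5>4>2; order=5,4,2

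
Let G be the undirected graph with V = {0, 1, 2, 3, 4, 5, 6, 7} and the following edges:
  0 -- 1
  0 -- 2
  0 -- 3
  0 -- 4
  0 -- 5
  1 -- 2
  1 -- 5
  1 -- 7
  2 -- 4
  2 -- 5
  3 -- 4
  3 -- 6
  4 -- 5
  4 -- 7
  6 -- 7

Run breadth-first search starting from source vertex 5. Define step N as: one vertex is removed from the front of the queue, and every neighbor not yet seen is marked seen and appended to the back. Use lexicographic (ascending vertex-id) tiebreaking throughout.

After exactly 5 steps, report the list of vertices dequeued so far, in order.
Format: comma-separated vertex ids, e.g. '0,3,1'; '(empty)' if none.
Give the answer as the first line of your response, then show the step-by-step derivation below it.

5,0,1,2,4

step 1: dequeue 5; queue=[0,1,2,4]; order=5
step 2: dequeue 0; queue=[1,2,4,3]; order=5,0
step 3: dequeue 1; queue=[2,4,3,7]; order=5,0,1
step 4: dequeue 2; queue=[4,3,7]; order=5,0,1,2
step 5: dequeue 4; queue=[3,7]; order=5,0,1,2,4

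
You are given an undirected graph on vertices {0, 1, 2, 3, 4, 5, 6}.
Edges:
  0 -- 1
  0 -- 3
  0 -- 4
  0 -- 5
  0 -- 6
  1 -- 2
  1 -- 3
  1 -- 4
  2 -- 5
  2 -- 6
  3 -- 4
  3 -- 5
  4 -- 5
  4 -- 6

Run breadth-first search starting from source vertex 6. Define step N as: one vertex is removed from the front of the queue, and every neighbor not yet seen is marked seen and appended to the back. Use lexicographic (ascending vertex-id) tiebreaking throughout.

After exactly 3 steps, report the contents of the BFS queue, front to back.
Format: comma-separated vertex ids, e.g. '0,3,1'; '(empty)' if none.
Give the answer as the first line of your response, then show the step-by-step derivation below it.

4,1,3,5

step 1: dequeue 6; queue=[0,2,4]; order=6
step 2: dequeue 0; queue=[2,4,1,3,5]; order=6,0
step 3: dequeue 2; queue=[4,1,3,5]; order=6,0,2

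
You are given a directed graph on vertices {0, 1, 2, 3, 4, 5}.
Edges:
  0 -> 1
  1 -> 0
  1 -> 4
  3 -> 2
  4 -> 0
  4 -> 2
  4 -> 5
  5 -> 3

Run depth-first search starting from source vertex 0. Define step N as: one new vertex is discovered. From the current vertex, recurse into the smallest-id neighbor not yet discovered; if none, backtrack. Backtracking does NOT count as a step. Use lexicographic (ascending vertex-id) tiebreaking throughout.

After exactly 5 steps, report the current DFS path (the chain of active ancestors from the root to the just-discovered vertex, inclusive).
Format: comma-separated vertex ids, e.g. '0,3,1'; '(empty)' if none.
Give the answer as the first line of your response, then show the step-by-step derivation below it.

0,1,4,5

step 1: discover 0; path=0; order=0
step 2: discover 1; path=0>1; order=0,1
step 3: discover 4; path=0>1>4; order=0,1,4
step 4: discover 2; path=0>1>4>2; order=0,1,4,2
step 5: discover 5; path=0>1>4>5; order=0,1,4,2,5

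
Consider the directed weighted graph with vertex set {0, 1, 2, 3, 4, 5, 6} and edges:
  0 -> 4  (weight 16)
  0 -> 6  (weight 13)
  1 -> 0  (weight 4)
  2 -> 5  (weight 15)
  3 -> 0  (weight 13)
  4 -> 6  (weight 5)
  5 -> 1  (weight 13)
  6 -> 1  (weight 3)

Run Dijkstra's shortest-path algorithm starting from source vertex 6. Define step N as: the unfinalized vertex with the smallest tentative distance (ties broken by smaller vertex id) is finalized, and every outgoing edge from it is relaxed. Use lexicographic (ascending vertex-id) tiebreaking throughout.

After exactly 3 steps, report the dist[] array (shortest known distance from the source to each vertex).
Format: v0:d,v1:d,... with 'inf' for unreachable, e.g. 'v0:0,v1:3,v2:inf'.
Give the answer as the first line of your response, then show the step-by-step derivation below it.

v0:7,v1:3,v2:inf,v3:inf,v4:23,v5:inf,v6:0

step 1: dist = v0:inf,v1:3,v2:inf,v3:inf,v4:inf,v5:inf,v6:0
step 2: dist = v0:7,v1:3,v2:inf,v3:inf,v4:inf,v5:inf,v6:0
step 3: dist = v0:7,v1:3,v2:inf,v3:inf,v4:23,v5:inf,v6:0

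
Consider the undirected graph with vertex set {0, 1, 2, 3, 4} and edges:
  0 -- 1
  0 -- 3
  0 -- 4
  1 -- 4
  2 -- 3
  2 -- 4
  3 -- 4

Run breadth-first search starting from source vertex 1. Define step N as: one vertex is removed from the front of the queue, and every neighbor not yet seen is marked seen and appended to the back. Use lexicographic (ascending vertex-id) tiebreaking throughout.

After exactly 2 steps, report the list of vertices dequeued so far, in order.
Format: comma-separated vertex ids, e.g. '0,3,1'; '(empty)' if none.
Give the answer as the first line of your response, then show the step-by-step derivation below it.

1,0

step 1: dequeue 1; queue=[0,4]; order=1
step 2: dequeue 0; queue=[4,3]; order=1,0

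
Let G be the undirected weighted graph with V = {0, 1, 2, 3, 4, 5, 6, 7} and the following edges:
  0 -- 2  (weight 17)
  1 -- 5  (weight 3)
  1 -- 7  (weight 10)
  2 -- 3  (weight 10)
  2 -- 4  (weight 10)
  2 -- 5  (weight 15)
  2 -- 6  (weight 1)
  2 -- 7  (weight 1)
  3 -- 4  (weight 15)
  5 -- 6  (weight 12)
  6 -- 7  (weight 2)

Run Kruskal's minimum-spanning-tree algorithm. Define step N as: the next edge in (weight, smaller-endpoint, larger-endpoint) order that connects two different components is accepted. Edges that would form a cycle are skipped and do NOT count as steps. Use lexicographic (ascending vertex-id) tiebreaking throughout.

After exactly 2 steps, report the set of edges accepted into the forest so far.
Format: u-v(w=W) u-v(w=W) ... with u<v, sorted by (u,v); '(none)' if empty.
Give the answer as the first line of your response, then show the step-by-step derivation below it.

2-6(w=1) 2-7(w=1)

step 1: add edge 2-6 (w=1); MST = {2-6(w=1)}
step 2: add edge 2-7 (w=1); MST = {2-6(w=1) 2-7(w=1)}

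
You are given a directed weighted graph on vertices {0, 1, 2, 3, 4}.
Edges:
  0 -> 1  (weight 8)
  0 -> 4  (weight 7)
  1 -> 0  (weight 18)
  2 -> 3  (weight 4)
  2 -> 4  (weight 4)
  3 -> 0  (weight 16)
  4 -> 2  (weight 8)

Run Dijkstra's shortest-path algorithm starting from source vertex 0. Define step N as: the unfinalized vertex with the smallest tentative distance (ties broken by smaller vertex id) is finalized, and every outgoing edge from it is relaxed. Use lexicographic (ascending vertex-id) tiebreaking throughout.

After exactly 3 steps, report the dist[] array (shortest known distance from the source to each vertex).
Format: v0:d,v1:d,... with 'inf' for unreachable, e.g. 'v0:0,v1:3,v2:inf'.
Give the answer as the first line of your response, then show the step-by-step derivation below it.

v0:0,v1:8,v2:15,v3:inf,v4:7

step 1: dist = v0:0,v1:8,v2:inf,v3:inf,v4:7
step 2: dist = v0:0,v1:8,v2:15,v3:inf,v4:7
step 3: dist = v0:0,v1:8,v2:15,v3:inf,v4:7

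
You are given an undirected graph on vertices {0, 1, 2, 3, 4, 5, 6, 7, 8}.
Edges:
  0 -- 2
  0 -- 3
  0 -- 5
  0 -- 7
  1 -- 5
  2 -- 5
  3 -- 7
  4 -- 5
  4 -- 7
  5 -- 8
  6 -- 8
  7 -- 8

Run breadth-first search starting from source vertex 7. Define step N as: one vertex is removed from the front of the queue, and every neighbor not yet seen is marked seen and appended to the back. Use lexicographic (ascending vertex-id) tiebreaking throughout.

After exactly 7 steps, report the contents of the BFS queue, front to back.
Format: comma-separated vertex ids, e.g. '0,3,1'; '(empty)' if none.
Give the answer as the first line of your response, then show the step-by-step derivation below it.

6,1

step 1: dequeue 7; queue=[0,3,4,8]; order=7
step 2: dequeue 0; queue=[3,4,8,2,5]; order=7,0
step 3: dequeue 3; queue=[4,8,2,5]; order=7,0,3
step 4: dequeue 4; queue=[8,2,5]; order=7,0,3,4
step 5: dequeue 8; queue=[2,5,6]; order=7,0,3,4,8
step 6: dequeue 2; queue=[5,6]; order=7,0,3,4,8,2
step 7: dequeue 5; queue=[6,1]; order=7,0,3,4,8,2,5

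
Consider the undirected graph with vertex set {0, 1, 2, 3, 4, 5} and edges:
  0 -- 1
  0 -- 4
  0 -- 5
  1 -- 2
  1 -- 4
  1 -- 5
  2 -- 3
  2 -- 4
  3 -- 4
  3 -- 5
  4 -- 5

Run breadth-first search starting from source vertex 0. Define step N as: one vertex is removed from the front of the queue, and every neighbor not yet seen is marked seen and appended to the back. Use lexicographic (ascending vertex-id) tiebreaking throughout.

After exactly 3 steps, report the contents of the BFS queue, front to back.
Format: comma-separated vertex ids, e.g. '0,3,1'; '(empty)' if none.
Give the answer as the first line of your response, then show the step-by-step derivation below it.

5,2,3

step 1: dequeue 0; queue=[1,4,5]; order=0
step 2: dequeue 1; queue=[4,5,2]; order=0,1
step 3: dequeue 4; queue=[5,2,3]; order=0,1,4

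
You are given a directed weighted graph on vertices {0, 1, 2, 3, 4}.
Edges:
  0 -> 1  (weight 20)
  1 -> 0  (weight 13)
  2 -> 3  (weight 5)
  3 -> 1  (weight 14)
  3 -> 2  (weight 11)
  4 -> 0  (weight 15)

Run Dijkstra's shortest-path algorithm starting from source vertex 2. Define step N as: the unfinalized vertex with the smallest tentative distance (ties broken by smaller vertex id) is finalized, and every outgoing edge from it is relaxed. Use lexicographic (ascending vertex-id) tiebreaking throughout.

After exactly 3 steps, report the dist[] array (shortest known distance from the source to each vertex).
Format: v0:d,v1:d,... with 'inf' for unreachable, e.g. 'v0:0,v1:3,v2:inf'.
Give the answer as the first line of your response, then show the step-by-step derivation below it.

v0:32,v1:19,v2:0,v3:5,v4:inf

step 1: dist = v0:inf,v1:inf,v2:0,v3:5,v4:inf
step 2: dist = v0:inf,v1:19,v2:0,v3:5,v4:inf
step 3: dist = v0:32,v1:19,v2:0,v3:5,v4:inf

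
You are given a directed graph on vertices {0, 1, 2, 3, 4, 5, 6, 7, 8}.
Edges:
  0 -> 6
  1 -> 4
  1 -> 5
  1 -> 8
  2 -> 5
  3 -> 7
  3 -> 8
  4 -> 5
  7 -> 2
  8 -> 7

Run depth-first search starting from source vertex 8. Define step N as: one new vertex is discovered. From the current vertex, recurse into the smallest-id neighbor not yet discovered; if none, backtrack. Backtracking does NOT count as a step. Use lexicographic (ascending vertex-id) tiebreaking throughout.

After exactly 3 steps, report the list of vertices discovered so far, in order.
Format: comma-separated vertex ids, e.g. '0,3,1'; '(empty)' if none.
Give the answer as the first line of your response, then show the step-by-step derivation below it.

8,7,2

step 1: discover 8; path=8; order=8
step 2: discover 7; path=8>7; order=8,7
step 3: discover 2; path=8>7>2; order=8,7,2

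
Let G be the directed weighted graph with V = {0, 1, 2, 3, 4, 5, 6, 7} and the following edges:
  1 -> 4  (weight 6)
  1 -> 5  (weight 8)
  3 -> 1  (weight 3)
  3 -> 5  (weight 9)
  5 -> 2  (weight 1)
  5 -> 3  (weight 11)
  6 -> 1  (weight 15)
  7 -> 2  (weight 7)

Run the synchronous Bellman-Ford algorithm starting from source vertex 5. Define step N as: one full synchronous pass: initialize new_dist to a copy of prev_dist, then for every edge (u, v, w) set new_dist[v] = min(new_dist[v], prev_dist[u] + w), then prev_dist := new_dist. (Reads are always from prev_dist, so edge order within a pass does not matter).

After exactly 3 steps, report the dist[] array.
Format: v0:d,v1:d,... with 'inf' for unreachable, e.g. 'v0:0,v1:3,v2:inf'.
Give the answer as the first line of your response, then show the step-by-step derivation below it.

v0:inf,v1:14,v2:1,v3:11,v4:20,v5:0,v6:inf,v7:inf

step 1: dist = v0:inf,v1:inf,v2:1,v3:11,v4:inf,v5:0,v6:inf,v7:inf
step 2: dist = v0:inf,v1:14,v2:1,v3:11,v4:inf,v5:0,v6:inf,v7:inf
step 3: dist = v0:inf,v1:14,v2:1,v3:11,v4:20,v5:0,v6:inf,v7:inf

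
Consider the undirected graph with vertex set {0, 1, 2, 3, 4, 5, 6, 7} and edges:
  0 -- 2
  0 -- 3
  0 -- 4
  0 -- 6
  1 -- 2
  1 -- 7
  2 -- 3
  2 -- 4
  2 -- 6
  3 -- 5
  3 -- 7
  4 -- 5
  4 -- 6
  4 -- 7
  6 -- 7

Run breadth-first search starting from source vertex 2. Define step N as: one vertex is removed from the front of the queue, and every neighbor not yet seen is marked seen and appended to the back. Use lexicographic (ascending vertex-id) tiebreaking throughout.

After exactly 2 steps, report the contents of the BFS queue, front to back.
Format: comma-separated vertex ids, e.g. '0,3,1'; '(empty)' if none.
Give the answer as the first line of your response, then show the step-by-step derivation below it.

1,3,4,6

step 1: dequeue 2; queue=[0,1,3,4,6]; order=2
step 2: dequeue 0; queue=[1,3,4,6]; order=2,0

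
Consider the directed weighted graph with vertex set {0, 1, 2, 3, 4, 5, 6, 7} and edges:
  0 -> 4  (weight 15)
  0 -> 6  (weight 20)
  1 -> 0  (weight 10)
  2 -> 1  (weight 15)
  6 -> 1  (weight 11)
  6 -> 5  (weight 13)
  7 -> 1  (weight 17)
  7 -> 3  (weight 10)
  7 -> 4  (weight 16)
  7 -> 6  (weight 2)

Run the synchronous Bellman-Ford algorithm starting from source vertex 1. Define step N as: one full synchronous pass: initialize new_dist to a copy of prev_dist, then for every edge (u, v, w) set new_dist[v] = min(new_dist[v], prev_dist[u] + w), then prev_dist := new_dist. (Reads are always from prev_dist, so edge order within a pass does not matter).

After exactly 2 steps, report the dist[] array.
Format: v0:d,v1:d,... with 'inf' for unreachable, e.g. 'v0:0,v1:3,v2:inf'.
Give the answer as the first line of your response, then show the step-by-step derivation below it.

v0:10,v1:0,v2:inf,v3:inf,v4:25,v5:inf,v6:30,v7:inf

step 1: dist = v0:10,v1:0,v2:inf,v3:inf,v4:inf,v5:inf,v6:inf,v7:inf
step 2: dist = v0:10,v1:0,v2:inf,v3:inf,v4:25,v5:inf,v6:30,v7:inf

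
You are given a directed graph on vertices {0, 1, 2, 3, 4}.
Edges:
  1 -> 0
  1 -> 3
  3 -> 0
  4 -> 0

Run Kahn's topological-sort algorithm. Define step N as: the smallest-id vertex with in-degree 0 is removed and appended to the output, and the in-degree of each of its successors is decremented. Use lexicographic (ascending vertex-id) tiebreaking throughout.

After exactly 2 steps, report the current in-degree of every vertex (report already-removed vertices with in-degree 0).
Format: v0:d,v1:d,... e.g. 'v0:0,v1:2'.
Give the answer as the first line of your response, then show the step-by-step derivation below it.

v0:2,v1:0,v2:0,v3:0,v4:0

step 1: output 1; order=[1]; indeg=(2,0,0,0,0)
step 2: output 2; order=[1,2]; indeg=(2,0,0,0,0)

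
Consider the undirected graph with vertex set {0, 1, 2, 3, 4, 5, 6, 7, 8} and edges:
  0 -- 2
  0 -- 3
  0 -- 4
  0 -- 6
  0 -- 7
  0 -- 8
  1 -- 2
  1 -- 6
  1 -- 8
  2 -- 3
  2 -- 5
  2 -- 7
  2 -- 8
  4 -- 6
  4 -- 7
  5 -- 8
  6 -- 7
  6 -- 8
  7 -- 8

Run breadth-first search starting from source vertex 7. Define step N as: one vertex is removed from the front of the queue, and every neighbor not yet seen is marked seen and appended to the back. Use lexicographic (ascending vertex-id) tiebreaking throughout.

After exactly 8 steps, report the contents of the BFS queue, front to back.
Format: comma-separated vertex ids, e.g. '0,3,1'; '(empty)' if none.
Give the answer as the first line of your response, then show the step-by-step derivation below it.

5

step 1: dequeue 7; queue=[0,2,4,6,8]; order=7
step 2: dequeue 0; queue=[2,4,6,8,3]; order=7,0
step 3: dequeue 2; queue=[4,6,8,3,1,5]; order=7,0,2
step 4: dequeue 4; queue=[6,8,3,1,5]; order=7,0,2,4
step 5: dequeue 6; queue=[8,3,1,5]; order=7,0,2,4,6
step 6: dequeue 8; queue=[3,1,5]; order=7,0,2,4,6,8
step 7: dequeue 3; queue=[1,5]; order=7,0,2,4,6,8,3
step 8: dequeue 1; queue=[5]; order=7,0,2,4,6,8,3,1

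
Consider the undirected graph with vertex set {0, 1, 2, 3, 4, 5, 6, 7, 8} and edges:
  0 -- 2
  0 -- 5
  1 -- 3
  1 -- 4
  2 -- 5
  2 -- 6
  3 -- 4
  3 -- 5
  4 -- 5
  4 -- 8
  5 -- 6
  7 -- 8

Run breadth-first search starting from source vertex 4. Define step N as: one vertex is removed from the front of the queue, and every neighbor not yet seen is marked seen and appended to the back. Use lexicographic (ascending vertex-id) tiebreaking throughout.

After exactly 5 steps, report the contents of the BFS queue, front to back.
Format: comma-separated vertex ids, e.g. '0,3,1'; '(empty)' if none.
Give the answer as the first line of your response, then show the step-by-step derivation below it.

0,2,6,7

step 1: dequeue 4; queue=[1,3,5,8]; order=4
step 2: dequeue 1; queue=[3,5,8]; order=4,1
step 3: dequeue 3; queue=[5,8]; order=4,1,3
step 4: dequeue 5; queue=[8,0,2,6]; order=4,1,3,5
step 5: dequeue 8; queue=[0,2,6,7]; order=4,1,3,5,8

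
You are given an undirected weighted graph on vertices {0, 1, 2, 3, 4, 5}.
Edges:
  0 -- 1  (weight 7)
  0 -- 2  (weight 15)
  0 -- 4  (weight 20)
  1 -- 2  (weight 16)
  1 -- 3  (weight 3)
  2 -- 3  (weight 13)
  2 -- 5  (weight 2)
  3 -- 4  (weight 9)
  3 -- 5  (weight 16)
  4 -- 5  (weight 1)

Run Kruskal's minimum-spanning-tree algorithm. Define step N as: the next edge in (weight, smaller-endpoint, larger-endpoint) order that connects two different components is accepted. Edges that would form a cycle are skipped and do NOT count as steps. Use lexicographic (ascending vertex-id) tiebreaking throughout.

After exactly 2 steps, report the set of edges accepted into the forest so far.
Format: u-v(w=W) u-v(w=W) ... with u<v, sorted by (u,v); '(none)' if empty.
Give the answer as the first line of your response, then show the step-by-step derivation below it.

2-5(w=2) 4-5(w=1)

step 1: add edge 4-5 (w=1); MST = {4-5(w=1)}
step 2: add edge 2-5 (w=2); MST = {2-5(w=2) 4-5(w=1)}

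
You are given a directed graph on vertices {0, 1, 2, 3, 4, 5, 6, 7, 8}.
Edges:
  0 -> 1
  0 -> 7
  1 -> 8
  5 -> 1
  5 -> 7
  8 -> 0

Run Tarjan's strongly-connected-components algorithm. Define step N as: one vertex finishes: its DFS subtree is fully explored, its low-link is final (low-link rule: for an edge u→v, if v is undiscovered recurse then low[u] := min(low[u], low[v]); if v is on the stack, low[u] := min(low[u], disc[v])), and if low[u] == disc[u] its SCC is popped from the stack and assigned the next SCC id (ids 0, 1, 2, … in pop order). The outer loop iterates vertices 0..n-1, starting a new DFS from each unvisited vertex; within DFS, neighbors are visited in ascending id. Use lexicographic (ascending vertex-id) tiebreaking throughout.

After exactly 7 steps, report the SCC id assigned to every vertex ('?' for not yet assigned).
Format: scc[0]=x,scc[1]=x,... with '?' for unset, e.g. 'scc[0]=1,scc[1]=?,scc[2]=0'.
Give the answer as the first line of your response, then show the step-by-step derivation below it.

scc[0]=1,scc[1]=1,scc[2]=2,scc[3]=3,scc[4]=4,scc[5]=?,scc[6]=?,scc[7]=0,scc[8]=1

step 1: low=(low[0]=0,low[1]=1,low[2]=?,low[3]=?,low[4]=?,low[5]=?,low[6]=?,low[7]=?,low[8]=0); scc=(scc[0]=?,scc[1]=?,scc[2]=?,scc[3]=?,scc[4]=?,scc[5]=?,scc[6]=?,scc[7]=?,scc[8]=?)
step 2: low=(low[0]=0,low[1]=0,low[2]=?,low[3]=?,low[4]=?,low[5]=?,low[6]=?,low[7]=?,low[8]=0); scc=(scc[0]=?,scc[1]=?,scc[2]=?,scc[3]=?,scc[4]=?,scc[5]=?,scc[6]=?,scc[7]=?,scc[8]=?)
step 3: low=(low[0]=0,low[1]=0,low[2]=?,low[3]=?,low[4]=?,low[5]=?,low[6]=?,low[7]=3,low[8]=0); scc=(scc[0]=?,scc[1]=?,scc[2]=?,scc[3]=?,scc[4]=?,scc[5]=?,scc[6]=?,scc[7]=0,scc[8]=?)
step 4: low=(low[0]=0,low[1]=0,low[2]=?,low[3]=?,low[4]=?,low[5]=?,low[6]=?,low[7]=3,low[8]=0); scc=(scc[0]=1,scc[1]=1,scc[2]=?,scc[3]=?,scc[4]=?,scc[5]=?,scc[6]=?,scc[7]=0,scc[8]=1)
step 5: low=(low[0]=0,low[1]=0,low[2]=4,low[3]=?,low[4]=?,low[5]=?,low[6]=?,low[7]=3,low[8]=0); scc=(scc[0]=1,scc[1]=1,scc[2]=2,scc[3]=?,scc[4]=?,scc[5]=?,scc[6]=?,scc[7]=0,scc[8]=1)
step 6: low=(low[0]=0,low[1]=0,low[2]=4,low[3]=5,low[4]=?,low[5]=?,low[6]=?,low[7]=3,low[8]=0); scc=(scc[0]=1,scc[1]=1,scc[2]=2,scc[3]=3,scc[4]=?,scc[5]=?,scc[6]=?,scc[7]=0,scc[8]=1)
step 7: low=(low[0]=0,low[1]=0,low[2]=4,low[3]=5,low[4]=6,low[5]=?,low[6]=?,low[7]=3,low[8]=0); scc=(scc[0]=1,scc[1]=1,scc[2]=2,scc[3]=3,scc[4]=4,scc[5]=?,scc[6]=?,scc[7]=0,scc[8]=1)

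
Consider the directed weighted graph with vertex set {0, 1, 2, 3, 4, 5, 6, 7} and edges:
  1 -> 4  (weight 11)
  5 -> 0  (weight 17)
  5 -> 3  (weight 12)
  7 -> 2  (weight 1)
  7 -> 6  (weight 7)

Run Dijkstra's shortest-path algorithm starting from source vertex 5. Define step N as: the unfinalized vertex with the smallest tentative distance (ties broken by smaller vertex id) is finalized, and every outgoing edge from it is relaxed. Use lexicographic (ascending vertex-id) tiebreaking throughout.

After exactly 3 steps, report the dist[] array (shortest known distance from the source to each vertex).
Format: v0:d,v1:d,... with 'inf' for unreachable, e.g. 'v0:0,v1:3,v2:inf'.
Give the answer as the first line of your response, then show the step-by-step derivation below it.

v0:17,v1:inf,v2:inf,v3:12,v4:inf,v5:0,v6:inf,v7:inf

step 1: dist = v0:17,v1:inf,v2:inf,v3:12,v4:inf,v5:0,v6:inf,v7:inf
step 2: dist = v0:17,v1:inf,v2:inf,v3:12,v4:inf,v5:0,v6:inf,v7:inf
step 3: dist = v0:17,v1:inf,v2:inf,v3:12,v4:inf,v5:0,v6:inf,v7:inf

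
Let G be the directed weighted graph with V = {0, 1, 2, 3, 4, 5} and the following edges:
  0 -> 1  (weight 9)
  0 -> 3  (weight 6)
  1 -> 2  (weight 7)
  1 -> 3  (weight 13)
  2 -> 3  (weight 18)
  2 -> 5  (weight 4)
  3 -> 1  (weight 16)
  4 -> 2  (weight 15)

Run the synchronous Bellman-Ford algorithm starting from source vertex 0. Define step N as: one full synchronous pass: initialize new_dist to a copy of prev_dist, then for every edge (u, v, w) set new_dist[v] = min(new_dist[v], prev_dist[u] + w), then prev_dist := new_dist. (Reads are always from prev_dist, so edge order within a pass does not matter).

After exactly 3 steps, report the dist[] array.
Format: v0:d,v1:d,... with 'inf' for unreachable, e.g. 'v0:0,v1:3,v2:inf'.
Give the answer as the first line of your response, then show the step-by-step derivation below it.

v0:0,v1:9,v2:16,v3:6,v4:inf,v5:20

step 1: dist = v0:0,v1:9,v2:inf,v3:6,v4:inf,v5:inf
step 2: dist = v0:0,v1:9,v2:16,v3:6,v4:inf,v5:inf
step 3: dist = v0:0,v1:9,v2:16,v3:6,v4:inf,v5:20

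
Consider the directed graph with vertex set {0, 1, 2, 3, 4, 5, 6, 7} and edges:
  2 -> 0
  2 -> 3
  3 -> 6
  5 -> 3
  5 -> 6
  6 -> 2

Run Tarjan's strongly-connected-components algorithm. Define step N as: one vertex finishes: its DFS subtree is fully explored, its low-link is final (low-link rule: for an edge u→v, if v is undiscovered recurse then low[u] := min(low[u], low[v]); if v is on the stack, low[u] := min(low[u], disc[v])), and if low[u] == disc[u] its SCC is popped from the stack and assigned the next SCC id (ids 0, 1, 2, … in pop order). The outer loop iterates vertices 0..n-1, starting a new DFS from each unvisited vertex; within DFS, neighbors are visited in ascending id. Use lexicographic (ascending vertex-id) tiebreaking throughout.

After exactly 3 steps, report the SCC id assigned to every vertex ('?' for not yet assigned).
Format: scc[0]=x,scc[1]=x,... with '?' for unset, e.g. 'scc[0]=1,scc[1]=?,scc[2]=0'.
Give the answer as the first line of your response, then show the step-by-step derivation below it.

scc[0]=0,scc[1]=1,scc[2]=?,scc[3]=?,scc[4]=?,scc[5]=?,scc[6]=?,scc[7]=?

step 1: low=(low[0]=0,low[1]=?,low[2]=?,low[3]=?,low[4]=?,low[5]=?,low[6]=?,low[7]=?); scc=(scc[0]=0,scc[1]=?,scc[2]=?,scc[3]=?,scc[4]=?,scc[5]=?,scc[6]=?,scc[7]=?)
step 2: low=(low[0]=0,low[1]=1,low[2]=?,low[3]=?,low[4]=?,low[5]=?,low[6]=?,low[7]=?); scc=(scc[0]=0,scc[1]=1,scc[2]=?,scc[3]=?,scc[4]=?,scc[5]=?,scc[6]=?,scc[7]=?)
step 3: low=(low[0]=0,low[1]=1,low[2]=2,low[3]=3,low[4]=?,low[5]=?,low[6]=2,low[7]=?); scc=(scc[0]=0,scc[1]=1,scc[2]=?,scc[3]=?,scc[4]=?,scc[5]=?,scc[6]=?,scc[7]=?)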